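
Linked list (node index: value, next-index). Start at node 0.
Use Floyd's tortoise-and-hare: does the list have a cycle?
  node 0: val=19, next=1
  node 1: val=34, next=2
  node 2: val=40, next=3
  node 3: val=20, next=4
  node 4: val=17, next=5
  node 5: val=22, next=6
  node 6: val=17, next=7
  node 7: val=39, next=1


Floyd's tortoise (slow, +1) and hare (fast, +2):
  init: slow=0, fast=0
  step 1: slow=1, fast=2
  step 2: slow=2, fast=4
  step 3: slow=3, fast=6
  step 4: slow=4, fast=1
  step 5: slow=5, fast=3
  step 6: slow=6, fast=5
  step 7: slow=7, fast=7
  slow == fast at node 7: cycle detected

Cycle: yes


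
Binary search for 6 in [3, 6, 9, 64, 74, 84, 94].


Step 1: lo=0, hi=6, mid=3, val=64
Step 2: lo=0, hi=2, mid=1, val=6

Found at index 1


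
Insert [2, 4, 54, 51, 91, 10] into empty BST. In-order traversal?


Insert 2: root
Insert 4: R from 2
Insert 54: R from 2 -> R from 4
Insert 51: R from 2 -> R from 4 -> L from 54
Insert 91: R from 2 -> R from 4 -> R from 54
Insert 10: R from 2 -> R from 4 -> L from 54 -> L from 51

In-order: [2, 4, 10, 51, 54, 91]


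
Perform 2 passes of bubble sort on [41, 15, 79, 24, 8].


Initial: [41, 15, 79, 24, 8]
Pass 1: [15, 41, 24, 8, 79] (3 swaps)
Pass 2: [15, 24, 8, 41, 79] (2 swaps)

After 2 passes: [15, 24, 8, 41, 79]


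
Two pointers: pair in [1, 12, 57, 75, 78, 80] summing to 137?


lo=0(1)+hi=5(80)=81
lo=1(12)+hi=5(80)=92
lo=2(57)+hi=5(80)=137

Yes: 57+80=137


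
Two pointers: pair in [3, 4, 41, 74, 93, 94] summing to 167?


lo=0(3)+hi=5(94)=97
lo=1(4)+hi=5(94)=98
lo=2(41)+hi=5(94)=135
lo=3(74)+hi=5(94)=168
lo=3(74)+hi=4(93)=167

Yes: 74+93=167


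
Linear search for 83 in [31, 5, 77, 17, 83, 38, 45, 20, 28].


i=0: 31!=83
i=1: 5!=83
i=2: 77!=83
i=3: 17!=83
i=4: 83==83 found!

Found at 4, 5 comps


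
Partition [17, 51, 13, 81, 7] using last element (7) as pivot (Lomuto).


Pivot: 7
Place pivot at 0: [7, 51, 13, 81, 17]

Partitioned: [7, 51, 13, 81, 17]


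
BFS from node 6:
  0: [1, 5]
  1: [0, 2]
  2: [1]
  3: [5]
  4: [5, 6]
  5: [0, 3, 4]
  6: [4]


Visit 6, enqueue [4]
Visit 4, enqueue [5]
Visit 5, enqueue [0, 3]
Visit 0, enqueue [1]
Visit 3, enqueue []
Visit 1, enqueue [2]
Visit 2, enqueue []

BFS order: [6, 4, 5, 0, 3, 1, 2]


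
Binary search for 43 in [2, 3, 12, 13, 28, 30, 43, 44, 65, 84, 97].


Step 1: lo=0, hi=10, mid=5, val=30
Step 2: lo=6, hi=10, mid=8, val=65
Step 3: lo=6, hi=7, mid=6, val=43

Found at index 6


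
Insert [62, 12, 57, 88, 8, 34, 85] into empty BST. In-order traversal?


Insert 62: root
Insert 12: L from 62
Insert 57: L from 62 -> R from 12
Insert 88: R from 62
Insert 8: L from 62 -> L from 12
Insert 34: L from 62 -> R from 12 -> L from 57
Insert 85: R from 62 -> L from 88

In-order: [8, 12, 34, 57, 62, 85, 88]


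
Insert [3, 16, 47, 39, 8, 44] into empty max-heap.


Insert 3: [3]
Insert 16: [16, 3]
Insert 47: [47, 3, 16]
Insert 39: [47, 39, 16, 3]
Insert 8: [47, 39, 16, 3, 8]
Insert 44: [47, 39, 44, 3, 8, 16]

Final heap: [47, 39, 44, 3, 8, 16]


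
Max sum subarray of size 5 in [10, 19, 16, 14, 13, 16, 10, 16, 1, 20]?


[0:5]: 72
[1:6]: 78
[2:7]: 69
[3:8]: 69
[4:9]: 56
[5:10]: 63

Max: 78 at [1:6]


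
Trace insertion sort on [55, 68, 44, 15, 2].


Initial: [55, 68, 44, 15, 2]
Insert 68: [55, 68, 44, 15, 2]
Insert 44: [44, 55, 68, 15, 2]
Insert 15: [15, 44, 55, 68, 2]
Insert 2: [2, 15, 44, 55, 68]

Sorted: [2, 15, 44, 55, 68]


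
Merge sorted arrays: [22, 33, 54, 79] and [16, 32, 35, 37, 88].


Take 16 from B
Take 22 from A
Take 32 from B
Take 33 from A
Take 35 from B
Take 37 from B
Take 54 from A
Take 79 from A

Merged: [16, 22, 32, 33, 35, 37, 54, 79, 88]


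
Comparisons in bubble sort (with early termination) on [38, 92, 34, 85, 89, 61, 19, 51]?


Algorithm: bubble sort (with early termination)
Input: [38, 92, 34, 85, 89, 61, 19, 51]
Sorted: [19, 34, 38, 51, 61, 85, 89, 92]

28


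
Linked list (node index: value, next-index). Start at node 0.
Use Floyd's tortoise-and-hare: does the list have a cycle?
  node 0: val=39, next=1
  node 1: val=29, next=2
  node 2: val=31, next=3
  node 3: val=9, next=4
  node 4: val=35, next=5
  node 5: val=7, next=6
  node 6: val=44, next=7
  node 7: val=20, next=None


Floyd's tortoise (slow, +1) and hare (fast, +2):
  init: slow=0, fast=0
  step 1: slow=1, fast=2
  step 2: slow=2, fast=4
  step 3: slow=3, fast=6
  step 4: fast 6->7->None, no cycle

Cycle: no


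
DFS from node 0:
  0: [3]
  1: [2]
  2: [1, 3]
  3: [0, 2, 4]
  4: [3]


Visit 0, push [3]
Visit 3, push [4, 2]
Visit 2, push [1]
Visit 1, push []
Visit 4, push []

DFS order: [0, 3, 2, 1, 4]


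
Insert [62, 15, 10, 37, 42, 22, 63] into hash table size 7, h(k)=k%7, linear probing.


Insert 62: h=6 -> slot 6
Insert 15: h=1 -> slot 1
Insert 10: h=3 -> slot 3
Insert 37: h=2 -> slot 2
Insert 42: h=0 -> slot 0
Insert 22: h=1, 3 probes -> slot 4
Insert 63: h=0, 5 probes -> slot 5

Table: [42, 15, 37, 10, 22, 63, 62]


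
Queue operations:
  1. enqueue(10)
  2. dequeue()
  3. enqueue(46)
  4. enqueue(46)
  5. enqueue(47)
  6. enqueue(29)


enqueue(10) -> [10]
dequeue()->10, []
enqueue(46) -> [46]
enqueue(46) -> [46, 46]
enqueue(47) -> [46, 46, 47]
enqueue(29) -> [46, 46, 47, 29]

Final queue: [46, 46, 47, 29]


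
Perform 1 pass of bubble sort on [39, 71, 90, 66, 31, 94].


Initial: [39, 71, 90, 66, 31, 94]
Pass 1: [39, 71, 66, 31, 90, 94] (2 swaps)

After 1 pass: [39, 71, 66, 31, 90, 94]


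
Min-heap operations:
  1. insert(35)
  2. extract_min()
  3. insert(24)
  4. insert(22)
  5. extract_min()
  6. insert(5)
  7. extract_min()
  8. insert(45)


insert(35) -> [35]
extract_min()->35, []
insert(24) -> [24]
insert(22) -> [22, 24]
extract_min()->22, [24]
insert(5) -> [5, 24]
extract_min()->5, [24]
insert(45) -> [24, 45]

Final heap: [24, 45]


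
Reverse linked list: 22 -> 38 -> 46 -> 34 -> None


Step 1: curr=22, set curr.next=prev(None) | reversed so far: 22
Step 2: curr=38, set curr.next=prev(22) | reversed so far: 38 -> 22
Step 3: curr=46, set curr.next=prev(38) | reversed so far: 46 -> 38 -> 22
Step 4: curr=34, set curr.next=prev(46) | reversed so far: 34 -> 46 -> 38 -> 22

34 -> 46 -> 38 -> 22 -> None


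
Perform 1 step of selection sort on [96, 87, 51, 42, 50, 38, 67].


Initial: [96, 87, 51, 42, 50, 38, 67]
Step 1: min=38 at 5
  Swap: [38, 87, 51, 42, 50, 96, 67]

After 1 step: [38, 87, 51, 42, 50, 96, 67]


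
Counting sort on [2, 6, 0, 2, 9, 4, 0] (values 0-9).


Input: [2, 6, 0, 2, 9, 4, 0]
Counts: [2, 0, 2, 0, 1, 0, 1, 0, 0, 1]

Sorted: [0, 0, 2, 2, 4, 6, 9]


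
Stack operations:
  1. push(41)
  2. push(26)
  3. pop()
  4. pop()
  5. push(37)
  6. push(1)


push(41) -> [41]
push(26) -> [41, 26]
pop()->26, [41]
pop()->41, []
push(37) -> [37]
push(1) -> [37, 1]

Final stack: [37, 1]


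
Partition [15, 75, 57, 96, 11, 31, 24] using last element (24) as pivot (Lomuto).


Pivot: 24
  15 <= 24: advance i (no swap)
  11 <= 24: swap -> [15, 11, 57, 96, 75, 31, 24]
Place pivot at 2: [15, 11, 24, 96, 75, 31, 57]

Partitioned: [15, 11, 24, 96, 75, 31, 57]


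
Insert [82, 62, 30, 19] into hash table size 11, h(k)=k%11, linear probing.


Insert 82: h=5 -> slot 5
Insert 62: h=7 -> slot 7
Insert 30: h=8 -> slot 8
Insert 19: h=8, 1 probes -> slot 9

Table: [None, None, None, None, None, 82, None, 62, 30, 19, None]


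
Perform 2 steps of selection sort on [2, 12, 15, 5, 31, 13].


Initial: [2, 12, 15, 5, 31, 13]
Step 1: min=2 at 0
  Swap: [2, 12, 15, 5, 31, 13]
Step 2: min=5 at 3
  Swap: [2, 5, 15, 12, 31, 13]

After 2 steps: [2, 5, 15, 12, 31, 13]


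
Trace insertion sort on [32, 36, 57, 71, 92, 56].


Initial: [32, 36, 57, 71, 92, 56]
Insert 36: [32, 36, 57, 71, 92, 56]
Insert 57: [32, 36, 57, 71, 92, 56]
Insert 71: [32, 36, 57, 71, 92, 56]
Insert 92: [32, 36, 57, 71, 92, 56]
Insert 56: [32, 36, 56, 57, 71, 92]

Sorted: [32, 36, 56, 57, 71, 92]


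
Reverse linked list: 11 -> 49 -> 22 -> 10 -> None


Step 1: curr=11, set curr.next=prev(None) | reversed so far: 11
Step 2: curr=49, set curr.next=prev(11) | reversed so far: 49 -> 11
Step 3: curr=22, set curr.next=prev(49) | reversed so far: 22 -> 49 -> 11
Step 4: curr=10, set curr.next=prev(22) | reversed so far: 10 -> 22 -> 49 -> 11

10 -> 22 -> 49 -> 11 -> None


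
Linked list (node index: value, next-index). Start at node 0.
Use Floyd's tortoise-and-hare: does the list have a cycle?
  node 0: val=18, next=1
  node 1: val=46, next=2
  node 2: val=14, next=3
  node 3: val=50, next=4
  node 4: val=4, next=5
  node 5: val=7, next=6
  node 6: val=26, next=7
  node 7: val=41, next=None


Floyd's tortoise (slow, +1) and hare (fast, +2):
  init: slow=0, fast=0
  step 1: slow=1, fast=2
  step 2: slow=2, fast=4
  step 3: slow=3, fast=6
  step 4: fast 6->7->None, no cycle

Cycle: no


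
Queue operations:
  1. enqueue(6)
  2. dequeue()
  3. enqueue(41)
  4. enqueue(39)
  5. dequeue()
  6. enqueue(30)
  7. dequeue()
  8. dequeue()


enqueue(6) -> [6]
dequeue()->6, []
enqueue(41) -> [41]
enqueue(39) -> [41, 39]
dequeue()->41, [39]
enqueue(30) -> [39, 30]
dequeue()->39, [30]
dequeue()->30, []

Final queue: []


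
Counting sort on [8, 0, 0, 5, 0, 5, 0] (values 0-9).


Input: [8, 0, 0, 5, 0, 5, 0]
Counts: [4, 0, 0, 0, 0, 2, 0, 0, 1, 0]

Sorted: [0, 0, 0, 0, 5, 5, 8]


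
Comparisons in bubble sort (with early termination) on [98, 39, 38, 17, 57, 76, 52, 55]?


Algorithm: bubble sort (with early termination)
Input: [98, 39, 38, 17, 57, 76, 52, 55]
Sorted: [17, 38, 39, 52, 55, 57, 76, 98]

22


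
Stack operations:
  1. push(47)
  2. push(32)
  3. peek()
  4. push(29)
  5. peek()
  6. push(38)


push(47) -> [47]
push(32) -> [47, 32]
peek()->32
push(29) -> [47, 32, 29]
peek()->29
push(38) -> [47, 32, 29, 38]

Final stack: [47, 32, 29, 38]


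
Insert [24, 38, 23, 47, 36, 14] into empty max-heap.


Insert 24: [24]
Insert 38: [38, 24]
Insert 23: [38, 24, 23]
Insert 47: [47, 38, 23, 24]
Insert 36: [47, 38, 23, 24, 36]
Insert 14: [47, 38, 23, 24, 36, 14]

Final heap: [47, 38, 23, 24, 36, 14]


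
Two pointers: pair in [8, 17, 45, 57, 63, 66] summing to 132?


lo=0(8)+hi=5(66)=74
lo=1(17)+hi=5(66)=83
lo=2(45)+hi=5(66)=111
lo=3(57)+hi=5(66)=123
lo=4(63)+hi=5(66)=129

No pair found


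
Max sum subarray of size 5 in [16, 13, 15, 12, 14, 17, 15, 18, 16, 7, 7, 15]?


[0:5]: 70
[1:6]: 71
[2:7]: 73
[3:8]: 76
[4:9]: 80
[5:10]: 73
[6:11]: 63
[7:12]: 63

Max: 80 at [4:9]


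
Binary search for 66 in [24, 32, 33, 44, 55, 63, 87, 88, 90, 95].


Step 1: lo=0, hi=9, mid=4, val=55
Step 2: lo=5, hi=9, mid=7, val=88
Step 3: lo=5, hi=6, mid=5, val=63
Step 4: lo=6, hi=6, mid=6, val=87

Not found


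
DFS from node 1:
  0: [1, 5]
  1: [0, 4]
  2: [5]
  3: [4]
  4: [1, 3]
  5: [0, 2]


Visit 1, push [4, 0]
Visit 0, push [5]
Visit 5, push [2]
Visit 2, push []
Visit 4, push [3]
Visit 3, push []

DFS order: [1, 0, 5, 2, 4, 3]


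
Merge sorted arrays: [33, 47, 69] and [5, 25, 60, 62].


Take 5 from B
Take 25 from B
Take 33 from A
Take 47 from A
Take 60 from B
Take 62 from B

Merged: [5, 25, 33, 47, 60, 62, 69]


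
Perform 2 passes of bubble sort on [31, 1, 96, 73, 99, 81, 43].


Initial: [31, 1, 96, 73, 99, 81, 43]
Pass 1: [1, 31, 73, 96, 81, 43, 99] (4 swaps)
Pass 2: [1, 31, 73, 81, 43, 96, 99] (2 swaps)

After 2 passes: [1, 31, 73, 81, 43, 96, 99]


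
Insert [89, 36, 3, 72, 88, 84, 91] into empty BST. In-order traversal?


Insert 89: root
Insert 36: L from 89
Insert 3: L from 89 -> L from 36
Insert 72: L from 89 -> R from 36
Insert 88: L from 89 -> R from 36 -> R from 72
Insert 84: L from 89 -> R from 36 -> R from 72 -> L from 88
Insert 91: R from 89

In-order: [3, 36, 72, 84, 88, 89, 91]


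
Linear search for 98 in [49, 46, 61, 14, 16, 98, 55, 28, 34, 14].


i=0: 49!=98
i=1: 46!=98
i=2: 61!=98
i=3: 14!=98
i=4: 16!=98
i=5: 98==98 found!

Found at 5, 6 comps


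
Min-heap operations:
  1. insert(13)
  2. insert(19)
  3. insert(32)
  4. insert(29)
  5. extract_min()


insert(13) -> [13]
insert(19) -> [13, 19]
insert(32) -> [13, 19, 32]
insert(29) -> [13, 19, 32, 29]
extract_min()->13, [19, 29, 32]

Final heap: [19, 29, 32]


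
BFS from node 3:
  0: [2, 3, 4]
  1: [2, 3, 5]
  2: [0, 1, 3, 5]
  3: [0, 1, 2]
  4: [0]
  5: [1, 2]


Visit 3, enqueue [0, 1, 2]
Visit 0, enqueue [4]
Visit 1, enqueue [5]
Visit 2, enqueue []
Visit 4, enqueue []
Visit 5, enqueue []

BFS order: [3, 0, 1, 2, 4, 5]


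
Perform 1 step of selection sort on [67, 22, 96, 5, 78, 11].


Initial: [67, 22, 96, 5, 78, 11]
Step 1: min=5 at 3
  Swap: [5, 22, 96, 67, 78, 11]

After 1 step: [5, 22, 96, 67, 78, 11]


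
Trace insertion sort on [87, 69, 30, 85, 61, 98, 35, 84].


Initial: [87, 69, 30, 85, 61, 98, 35, 84]
Insert 69: [69, 87, 30, 85, 61, 98, 35, 84]
Insert 30: [30, 69, 87, 85, 61, 98, 35, 84]
Insert 85: [30, 69, 85, 87, 61, 98, 35, 84]
Insert 61: [30, 61, 69, 85, 87, 98, 35, 84]
Insert 98: [30, 61, 69, 85, 87, 98, 35, 84]
Insert 35: [30, 35, 61, 69, 85, 87, 98, 84]
Insert 84: [30, 35, 61, 69, 84, 85, 87, 98]

Sorted: [30, 35, 61, 69, 84, 85, 87, 98]


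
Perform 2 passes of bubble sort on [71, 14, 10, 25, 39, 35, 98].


Initial: [71, 14, 10, 25, 39, 35, 98]
Pass 1: [14, 10, 25, 39, 35, 71, 98] (5 swaps)
Pass 2: [10, 14, 25, 35, 39, 71, 98] (2 swaps)

After 2 passes: [10, 14, 25, 35, 39, 71, 98]


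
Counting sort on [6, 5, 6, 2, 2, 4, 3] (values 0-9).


Input: [6, 5, 6, 2, 2, 4, 3]
Counts: [0, 0, 2, 1, 1, 1, 2, 0, 0, 0]

Sorted: [2, 2, 3, 4, 5, 6, 6]


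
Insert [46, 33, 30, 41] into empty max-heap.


Insert 46: [46]
Insert 33: [46, 33]
Insert 30: [46, 33, 30]
Insert 41: [46, 41, 30, 33]

Final heap: [46, 41, 30, 33]


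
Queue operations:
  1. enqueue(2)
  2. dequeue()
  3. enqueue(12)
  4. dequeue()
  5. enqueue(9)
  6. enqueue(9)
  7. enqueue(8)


enqueue(2) -> [2]
dequeue()->2, []
enqueue(12) -> [12]
dequeue()->12, []
enqueue(9) -> [9]
enqueue(9) -> [9, 9]
enqueue(8) -> [9, 9, 8]

Final queue: [9, 9, 8]


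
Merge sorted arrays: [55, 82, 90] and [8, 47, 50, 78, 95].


Take 8 from B
Take 47 from B
Take 50 from B
Take 55 from A
Take 78 from B
Take 82 from A
Take 90 from A

Merged: [8, 47, 50, 55, 78, 82, 90, 95]


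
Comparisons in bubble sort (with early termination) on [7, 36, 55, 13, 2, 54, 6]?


Algorithm: bubble sort (with early termination)
Input: [7, 36, 55, 13, 2, 54, 6]
Sorted: [2, 6, 7, 13, 36, 54, 55]

21


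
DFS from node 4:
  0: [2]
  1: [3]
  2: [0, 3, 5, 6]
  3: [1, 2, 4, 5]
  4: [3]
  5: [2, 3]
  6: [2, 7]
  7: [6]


Visit 4, push [3]
Visit 3, push [5, 2, 1]
Visit 1, push []
Visit 2, push [6, 5, 0]
Visit 0, push []
Visit 5, push []
Visit 6, push [7]
Visit 7, push []

DFS order: [4, 3, 1, 2, 0, 5, 6, 7]


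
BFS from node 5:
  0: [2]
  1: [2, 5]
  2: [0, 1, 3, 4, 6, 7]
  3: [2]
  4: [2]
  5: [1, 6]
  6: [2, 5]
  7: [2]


Visit 5, enqueue [1, 6]
Visit 1, enqueue [2]
Visit 6, enqueue []
Visit 2, enqueue [0, 3, 4, 7]
Visit 0, enqueue []
Visit 3, enqueue []
Visit 4, enqueue []
Visit 7, enqueue []

BFS order: [5, 1, 6, 2, 0, 3, 4, 7]


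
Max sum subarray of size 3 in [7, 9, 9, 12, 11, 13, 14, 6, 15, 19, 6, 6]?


[0:3]: 25
[1:4]: 30
[2:5]: 32
[3:6]: 36
[4:7]: 38
[5:8]: 33
[6:9]: 35
[7:10]: 40
[8:11]: 40
[9:12]: 31

Max: 40 at [7:10]


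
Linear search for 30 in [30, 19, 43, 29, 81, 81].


i=0: 30==30 found!

Found at 0, 1 comps


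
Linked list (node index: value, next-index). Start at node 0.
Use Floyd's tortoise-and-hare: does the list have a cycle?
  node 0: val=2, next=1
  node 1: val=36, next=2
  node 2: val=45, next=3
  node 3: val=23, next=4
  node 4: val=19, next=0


Floyd's tortoise (slow, +1) and hare (fast, +2):
  init: slow=0, fast=0
  step 1: slow=1, fast=2
  step 2: slow=2, fast=4
  step 3: slow=3, fast=1
  step 4: slow=4, fast=3
  step 5: slow=0, fast=0
  slow == fast at node 0: cycle detected

Cycle: yes


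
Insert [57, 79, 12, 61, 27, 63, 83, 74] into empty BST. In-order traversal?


Insert 57: root
Insert 79: R from 57
Insert 12: L from 57
Insert 61: R from 57 -> L from 79
Insert 27: L from 57 -> R from 12
Insert 63: R from 57 -> L from 79 -> R from 61
Insert 83: R from 57 -> R from 79
Insert 74: R from 57 -> L from 79 -> R from 61 -> R from 63

In-order: [12, 27, 57, 61, 63, 74, 79, 83]


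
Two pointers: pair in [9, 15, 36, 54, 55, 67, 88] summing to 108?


lo=0(9)+hi=6(88)=97
lo=1(15)+hi=6(88)=103
lo=2(36)+hi=6(88)=124
lo=2(36)+hi=5(67)=103
lo=3(54)+hi=5(67)=121
lo=3(54)+hi=4(55)=109

No pair found


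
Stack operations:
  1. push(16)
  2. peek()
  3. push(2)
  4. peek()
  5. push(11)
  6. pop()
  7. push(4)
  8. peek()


push(16) -> [16]
peek()->16
push(2) -> [16, 2]
peek()->2
push(11) -> [16, 2, 11]
pop()->11, [16, 2]
push(4) -> [16, 2, 4]
peek()->4

Final stack: [16, 2, 4]


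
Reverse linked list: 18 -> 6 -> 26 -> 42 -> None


Step 1: curr=18, set curr.next=prev(None) | reversed so far: 18
Step 2: curr=6, set curr.next=prev(18) | reversed so far: 6 -> 18
Step 3: curr=26, set curr.next=prev(6) | reversed so far: 26 -> 6 -> 18
Step 4: curr=42, set curr.next=prev(26) | reversed so far: 42 -> 26 -> 6 -> 18

42 -> 26 -> 6 -> 18 -> None


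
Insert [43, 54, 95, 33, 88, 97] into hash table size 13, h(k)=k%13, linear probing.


Insert 43: h=4 -> slot 4
Insert 54: h=2 -> slot 2
Insert 95: h=4, 1 probes -> slot 5
Insert 33: h=7 -> slot 7
Insert 88: h=10 -> slot 10
Insert 97: h=6 -> slot 6

Table: [None, None, 54, None, 43, 95, 97, 33, None, None, 88, None, None]


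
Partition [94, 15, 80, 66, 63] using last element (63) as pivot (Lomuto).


Pivot: 63
  15 <= 63: swap -> [15, 94, 80, 66, 63]
Place pivot at 1: [15, 63, 80, 66, 94]

Partitioned: [15, 63, 80, 66, 94]


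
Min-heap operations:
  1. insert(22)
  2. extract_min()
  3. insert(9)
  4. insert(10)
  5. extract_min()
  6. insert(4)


insert(22) -> [22]
extract_min()->22, []
insert(9) -> [9]
insert(10) -> [9, 10]
extract_min()->9, [10]
insert(4) -> [4, 10]

Final heap: [4, 10]


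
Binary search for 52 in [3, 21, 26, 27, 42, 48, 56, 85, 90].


Step 1: lo=0, hi=8, mid=4, val=42
Step 2: lo=5, hi=8, mid=6, val=56
Step 3: lo=5, hi=5, mid=5, val=48

Not found


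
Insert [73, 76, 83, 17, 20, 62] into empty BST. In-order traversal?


Insert 73: root
Insert 76: R from 73
Insert 83: R from 73 -> R from 76
Insert 17: L from 73
Insert 20: L from 73 -> R from 17
Insert 62: L from 73 -> R from 17 -> R from 20

In-order: [17, 20, 62, 73, 76, 83]


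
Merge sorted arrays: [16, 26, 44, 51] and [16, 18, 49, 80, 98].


Take 16 from A
Take 16 from B
Take 18 from B
Take 26 from A
Take 44 from A
Take 49 from B
Take 51 from A

Merged: [16, 16, 18, 26, 44, 49, 51, 80, 98]


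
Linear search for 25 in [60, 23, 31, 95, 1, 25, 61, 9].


i=0: 60!=25
i=1: 23!=25
i=2: 31!=25
i=3: 95!=25
i=4: 1!=25
i=5: 25==25 found!

Found at 5, 6 comps


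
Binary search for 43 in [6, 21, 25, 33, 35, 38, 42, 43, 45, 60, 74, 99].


Step 1: lo=0, hi=11, mid=5, val=38
Step 2: lo=6, hi=11, mid=8, val=45
Step 3: lo=6, hi=7, mid=6, val=42
Step 4: lo=7, hi=7, mid=7, val=43

Found at index 7


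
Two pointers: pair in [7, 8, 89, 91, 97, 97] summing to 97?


lo=0(7)+hi=5(97)=104
lo=0(7)+hi=4(97)=104
lo=0(7)+hi=3(91)=98
lo=0(7)+hi=2(89)=96
lo=1(8)+hi=2(89)=97

Yes: 8+89=97


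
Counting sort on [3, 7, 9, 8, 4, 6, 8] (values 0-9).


Input: [3, 7, 9, 8, 4, 6, 8]
Counts: [0, 0, 0, 1, 1, 0, 1, 1, 2, 1]

Sorted: [3, 4, 6, 7, 8, 8, 9]


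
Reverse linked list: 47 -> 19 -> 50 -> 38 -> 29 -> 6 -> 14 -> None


Step 1: curr=47, set curr.next=prev(None) | reversed so far: 47
Step 2: curr=19, set curr.next=prev(47) | reversed so far: 19 -> 47
Step 3: curr=50, set curr.next=prev(19) | reversed so far: 50 -> 19 -> 47
Step 4: curr=38, set curr.next=prev(50) | reversed so far: 38 -> 50 -> 19 -> 47
Step 5: curr=29, set curr.next=prev(38) | reversed so far: 29 -> 38 -> 50 -> 19 -> 47
Step 6: curr=6, set curr.next=prev(29) | reversed so far: 6 -> 29 -> 38 -> 50 -> 19 -> 47
Step 7: curr=14, set curr.next=prev(6) | reversed so far: 14 -> 6 -> 29 -> 38 -> 50 -> 19 -> 47

14 -> 6 -> 29 -> 38 -> 50 -> 19 -> 47 -> None


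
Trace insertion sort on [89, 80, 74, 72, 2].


Initial: [89, 80, 74, 72, 2]
Insert 80: [80, 89, 74, 72, 2]
Insert 74: [74, 80, 89, 72, 2]
Insert 72: [72, 74, 80, 89, 2]
Insert 2: [2, 72, 74, 80, 89]

Sorted: [2, 72, 74, 80, 89]


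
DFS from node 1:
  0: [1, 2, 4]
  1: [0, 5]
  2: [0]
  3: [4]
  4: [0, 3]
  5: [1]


Visit 1, push [5, 0]
Visit 0, push [4, 2]
Visit 2, push []
Visit 4, push [3]
Visit 3, push []
Visit 5, push []

DFS order: [1, 0, 2, 4, 3, 5]


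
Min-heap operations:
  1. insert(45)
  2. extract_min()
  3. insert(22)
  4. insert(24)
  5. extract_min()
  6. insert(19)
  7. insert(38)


insert(45) -> [45]
extract_min()->45, []
insert(22) -> [22]
insert(24) -> [22, 24]
extract_min()->22, [24]
insert(19) -> [19, 24]
insert(38) -> [19, 24, 38]

Final heap: [19, 24, 38]


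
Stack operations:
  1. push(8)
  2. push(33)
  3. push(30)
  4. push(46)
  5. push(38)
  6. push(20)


push(8) -> [8]
push(33) -> [8, 33]
push(30) -> [8, 33, 30]
push(46) -> [8, 33, 30, 46]
push(38) -> [8, 33, 30, 46, 38]
push(20) -> [8, 33, 30, 46, 38, 20]

Final stack: [8, 33, 30, 46, 38, 20]


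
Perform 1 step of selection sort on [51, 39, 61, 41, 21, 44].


Initial: [51, 39, 61, 41, 21, 44]
Step 1: min=21 at 4
  Swap: [21, 39, 61, 41, 51, 44]

After 1 step: [21, 39, 61, 41, 51, 44]


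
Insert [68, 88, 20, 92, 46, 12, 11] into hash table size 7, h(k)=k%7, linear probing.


Insert 68: h=5 -> slot 5
Insert 88: h=4 -> slot 4
Insert 20: h=6 -> slot 6
Insert 92: h=1 -> slot 1
Insert 46: h=4, 3 probes -> slot 0
Insert 12: h=5, 4 probes -> slot 2
Insert 11: h=4, 6 probes -> slot 3

Table: [46, 92, 12, 11, 88, 68, 20]


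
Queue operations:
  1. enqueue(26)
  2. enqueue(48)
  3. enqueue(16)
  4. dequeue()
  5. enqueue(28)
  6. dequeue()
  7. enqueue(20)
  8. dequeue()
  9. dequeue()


enqueue(26) -> [26]
enqueue(48) -> [26, 48]
enqueue(16) -> [26, 48, 16]
dequeue()->26, [48, 16]
enqueue(28) -> [48, 16, 28]
dequeue()->48, [16, 28]
enqueue(20) -> [16, 28, 20]
dequeue()->16, [28, 20]
dequeue()->28, [20]

Final queue: [20]


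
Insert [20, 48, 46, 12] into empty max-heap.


Insert 20: [20]
Insert 48: [48, 20]
Insert 46: [48, 20, 46]
Insert 12: [48, 20, 46, 12]

Final heap: [48, 20, 46, 12]


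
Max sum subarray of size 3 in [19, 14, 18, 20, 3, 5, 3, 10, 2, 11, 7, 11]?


[0:3]: 51
[1:4]: 52
[2:5]: 41
[3:6]: 28
[4:7]: 11
[5:8]: 18
[6:9]: 15
[7:10]: 23
[8:11]: 20
[9:12]: 29

Max: 52 at [1:4]


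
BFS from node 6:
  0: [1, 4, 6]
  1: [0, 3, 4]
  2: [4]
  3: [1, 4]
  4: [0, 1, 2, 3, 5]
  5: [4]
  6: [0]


Visit 6, enqueue [0]
Visit 0, enqueue [1, 4]
Visit 1, enqueue [3]
Visit 4, enqueue [2, 5]
Visit 3, enqueue []
Visit 2, enqueue []
Visit 5, enqueue []

BFS order: [6, 0, 1, 4, 3, 2, 5]


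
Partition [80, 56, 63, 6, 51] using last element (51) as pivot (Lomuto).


Pivot: 51
  6 <= 51: swap -> [6, 56, 63, 80, 51]
Place pivot at 1: [6, 51, 63, 80, 56]

Partitioned: [6, 51, 63, 80, 56]


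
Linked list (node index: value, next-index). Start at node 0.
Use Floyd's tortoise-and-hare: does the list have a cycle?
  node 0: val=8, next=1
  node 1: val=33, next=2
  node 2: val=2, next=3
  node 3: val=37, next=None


Floyd's tortoise (slow, +1) and hare (fast, +2):
  init: slow=0, fast=0
  step 1: slow=1, fast=2
  step 2: fast 2->3->None, no cycle

Cycle: no


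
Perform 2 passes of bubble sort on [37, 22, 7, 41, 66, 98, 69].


Initial: [37, 22, 7, 41, 66, 98, 69]
Pass 1: [22, 7, 37, 41, 66, 69, 98] (3 swaps)
Pass 2: [7, 22, 37, 41, 66, 69, 98] (1 swaps)

After 2 passes: [7, 22, 37, 41, 66, 69, 98]


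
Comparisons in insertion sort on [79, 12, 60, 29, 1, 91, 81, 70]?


Algorithm: insertion sort
Input: [79, 12, 60, 29, 1, 91, 81, 70]
Sorted: [1, 12, 29, 60, 70, 79, 81, 91]

17


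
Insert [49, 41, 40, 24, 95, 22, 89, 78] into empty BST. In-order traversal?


Insert 49: root
Insert 41: L from 49
Insert 40: L from 49 -> L from 41
Insert 24: L from 49 -> L from 41 -> L from 40
Insert 95: R from 49
Insert 22: L from 49 -> L from 41 -> L from 40 -> L from 24
Insert 89: R from 49 -> L from 95
Insert 78: R from 49 -> L from 95 -> L from 89

In-order: [22, 24, 40, 41, 49, 78, 89, 95]


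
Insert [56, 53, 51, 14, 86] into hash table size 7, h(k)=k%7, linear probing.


Insert 56: h=0 -> slot 0
Insert 53: h=4 -> slot 4
Insert 51: h=2 -> slot 2
Insert 14: h=0, 1 probes -> slot 1
Insert 86: h=2, 1 probes -> slot 3

Table: [56, 14, 51, 86, 53, None, None]


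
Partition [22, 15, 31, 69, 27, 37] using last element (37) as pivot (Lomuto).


Pivot: 37
  22 <= 37: advance i (no swap)
  15 <= 37: advance i (no swap)
  31 <= 37: advance i (no swap)
  27 <= 37: swap -> [22, 15, 31, 27, 69, 37]
Place pivot at 4: [22, 15, 31, 27, 37, 69]

Partitioned: [22, 15, 31, 27, 37, 69]


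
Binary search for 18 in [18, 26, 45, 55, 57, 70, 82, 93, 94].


Step 1: lo=0, hi=8, mid=4, val=57
Step 2: lo=0, hi=3, mid=1, val=26
Step 3: lo=0, hi=0, mid=0, val=18

Found at index 0


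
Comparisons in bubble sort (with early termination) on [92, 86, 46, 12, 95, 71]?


Algorithm: bubble sort (with early termination)
Input: [92, 86, 46, 12, 95, 71]
Sorted: [12, 46, 71, 86, 92, 95]

14


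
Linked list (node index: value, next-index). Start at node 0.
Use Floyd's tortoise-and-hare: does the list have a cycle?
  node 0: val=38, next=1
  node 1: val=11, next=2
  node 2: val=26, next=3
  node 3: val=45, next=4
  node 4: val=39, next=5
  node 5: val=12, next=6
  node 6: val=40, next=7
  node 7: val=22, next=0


Floyd's tortoise (slow, +1) and hare (fast, +2):
  init: slow=0, fast=0
  step 1: slow=1, fast=2
  step 2: slow=2, fast=4
  step 3: slow=3, fast=6
  step 4: slow=4, fast=0
  step 5: slow=5, fast=2
  step 6: slow=6, fast=4
  step 7: slow=7, fast=6
  step 8: slow=0, fast=0
  slow == fast at node 0: cycle detected

Cycle: yes


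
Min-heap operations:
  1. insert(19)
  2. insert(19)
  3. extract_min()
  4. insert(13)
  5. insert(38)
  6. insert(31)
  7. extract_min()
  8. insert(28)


insert(19) -> [19]
insert(19) -> [19, 19]
extract_min()->19, [19]
insert(13) -> [13, 19]
insert(38) -> [13, 19, 38]
insert(31) -> [13, 19, 38, 31]
extract_min()->13, [19, 31, 38]
insert(28) -> [19, 28, 38, 31]

Final heap: [19, 28, 38, 31]


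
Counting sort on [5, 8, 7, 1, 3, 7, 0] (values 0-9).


Input: [5, 8, 7, 1, 3, 7, 0]
Counts: [1, 1, 0, 1, 0, 1, 0, 2, 1, 0]

Sorted: [0, 1, 3, 5, 7, 7, 8]


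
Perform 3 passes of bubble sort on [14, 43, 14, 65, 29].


Initial: [14, 43, 14, 65, 29]
Pass 1: [14, 14, 43, 29, 65] (2 swaps)
Pass 2: [14, 14, 29, 43, 65] (1 swaps)
Pass 3: [14, 14, 29, 43, 65] (0 swaps)

After 3 passes: [14, 14, 29, 43, 65]


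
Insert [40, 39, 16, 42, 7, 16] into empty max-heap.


Insert 40: [40]
Insert 39: [40, 39]
Insert 16: [40, 39, 16]
Insert 42: [42, 40, 16, 39]
Insert 7: [42, 40, 16, 39, 7]
Insert 16: [42, 40, 16, 39, 7, 16]

Final heap: [42, 40, 16, 39, 7, 16]


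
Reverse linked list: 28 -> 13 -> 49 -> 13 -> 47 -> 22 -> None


Step 1: curr=28, set curr.next=prev(None) | reversed so far: 28
Step 2: curr=13, set curr.next=prev(28) | reversed so far: 13 -> 28
Step 3: curr=49, set curr.next=prev(13) | reversed so far: 49 -> 13 -> 28
Step 4: curr=13, set curr.next=prev(49) | reversed so far: 13 -> 49 -> 13 -> 28
Step 5: curr=47, set curr.next=prev(13) | reversed so far: 47 -> 13 -> 49 -> 13 -> 28
Step 6: curr=22, set curr.next=prev(47) | reversed so far: 22 -> 47 -> 13 -> 49 -> 13 -> 28

22 -> 47 -> 13 -> 49 -> 13 -> 28 -> None


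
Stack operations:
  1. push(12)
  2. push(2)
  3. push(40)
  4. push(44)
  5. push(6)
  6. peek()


push(12) -> [12]
push(2) -> [12, 2]
push(40) -> [12, 2, 40]
push(44) -> [12, 2, 40, 44]
push(6) -> [12, 2, 40, 44, 6]
peek()->6

Final stack: [12, 2, 40, 44, 6]


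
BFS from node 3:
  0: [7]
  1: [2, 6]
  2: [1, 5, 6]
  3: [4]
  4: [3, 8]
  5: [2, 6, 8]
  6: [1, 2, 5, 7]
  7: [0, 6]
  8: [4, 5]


Visit 3, enqueue [4]
Visit 4, enqueue [8]
Visit 8, enqueue [5]
Visit 5, enqueue [2, 6]
Visit 2, enqueue [1]
Visit 6, enqueue [7]
Visit 1, enqueue []
Visit 7, enqueue [0]
Visit 0, enqueue []

BFS order: [3, 4, 8, 5, 2, 6, 1, 7, 0]


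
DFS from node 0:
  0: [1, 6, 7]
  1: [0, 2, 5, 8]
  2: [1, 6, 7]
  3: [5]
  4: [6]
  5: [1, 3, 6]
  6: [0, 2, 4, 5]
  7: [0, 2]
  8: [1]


Visit 0, push [7, 6, 1]
Visit 1, push [8, 5, 2]
Visit 2, push [7, 6]
Visit 6, push [5, 4]
Visit 4, push []
Visit 5, push [3]
Visit 3, push []
Visit 7, push []
Visit 8, push []

DFS order: [0, 1, 2, 6, 4, 5, 3, 7, 8]


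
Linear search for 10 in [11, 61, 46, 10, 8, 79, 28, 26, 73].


i=0: 11!=10
i=1: 61!=10
i=2: 46!=10
i=3: 10==10 found!

Found at 3, 4 comps


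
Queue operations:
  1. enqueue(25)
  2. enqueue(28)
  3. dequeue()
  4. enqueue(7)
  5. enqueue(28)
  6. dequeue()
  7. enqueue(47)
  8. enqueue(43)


enqueue(25) -> [25]
enqueue(28) -> [25, 28]
dequeue()->25, [28]
enqueue(7) -> [28, 7]
enqueue(28) -> [28, 7, 28]
dequeue()->28, [7, 28]
enqueue(47) -> [7, 28, 47]
enqueue(43) -> [7, 28, 47, 43]

Final queue: [7, 28, 47, 43]


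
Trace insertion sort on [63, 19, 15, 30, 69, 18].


Initial: [63, 19, 15, 30, 69, 18]
Insert 19: [19, 63, 15, 30, 69, 18]
Insert 15: [15, 19, 63, 30, 69, 18]
Insert 30: [15, 19, 30, 63, 69, 18]
Insert 69: [15, 19, 30, 63, 69, 18]
Insert 18: [15, 18, 19, 30, 63, 69]

Sorted: [15, 18, 19, 30, 63, 69]


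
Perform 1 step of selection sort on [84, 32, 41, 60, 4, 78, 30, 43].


Initial: [84, 32, 41, 60, 4, 78, 30, 43]
Step 1: min=4 at 4
  Swap: [4, 32, 41, 60, 84, 78, 30, 43]

After 1 step: [4, 32, 41, 60, 84, 78, 30, 43]


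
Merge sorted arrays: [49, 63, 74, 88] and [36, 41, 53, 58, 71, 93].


Take 36 from B
Take 41 from B
Take 49 from A
Take 53 from B
Take 58 from B
Take 63 from A
Take 71 from B
Take 74 from A
Take 88 from A

Merged: [36, 41, 49, 53, 58, 63, 71, 74, 88, 93]


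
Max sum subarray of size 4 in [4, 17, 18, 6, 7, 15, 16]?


[0:4]: 45
[1:5]: 48
[2:6]: 46
[3:7]: 44

Max: 48 at [1:5]


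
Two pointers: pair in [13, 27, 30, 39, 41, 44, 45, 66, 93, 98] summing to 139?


lo=0(13)+hi=9(98)=111
lo=1(27)+hi=9(98)=125
lo=2(30)+hi=9(98)=128
lo=3(39)+hi=9(98)=137
lo=4(41)+hi=9(98)=139

Yes: 41+98=139


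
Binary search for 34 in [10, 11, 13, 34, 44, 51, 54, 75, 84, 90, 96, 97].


Step 1: lo=0, hi=11, mid=5, val=51
Step 2: lo=0, hi=4, mid=2, val=13
Step 3: lo=3, hi=4, mid=3, val=34

Found at index 3


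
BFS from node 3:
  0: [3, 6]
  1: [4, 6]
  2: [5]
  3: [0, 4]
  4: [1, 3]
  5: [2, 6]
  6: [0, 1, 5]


Visit 3, enqueue [0, 4]
Visit 0, enqueue [6]
Visit 4, enqueue [1]
Visit 6, enqueue [5]
Visit 1, enqueue []
Visit 5, enqueue [2]
Visit 2, enqueue []

BFS order: [3, 0, 4, 6, 1, 5, 2]


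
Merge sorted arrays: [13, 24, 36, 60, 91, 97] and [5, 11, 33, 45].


Take 5 from B
Take 11 from B
Take 13 from A
Take 24 from A
Take 33 from B
Take 36 from A
Take 45 from B

Merged: [5, 11, 13, 24, 33, 36, 45, 60, 91, 97]


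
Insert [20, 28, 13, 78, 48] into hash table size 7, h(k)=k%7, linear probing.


Insert 20: h=6 -> slot 6
Insert 28: h=0 -> slot 0
Insert 13: h=6, 2 probes -> slot 1
Insert 78: h=1, 1 probes -> slot 2
Insert 48: h=6, 4 probes -> slot 3

Table: [28, 13, 78, 48, None, None, 20]


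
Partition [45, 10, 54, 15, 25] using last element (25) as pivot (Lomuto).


Pivot: 25
  10 <= 25: swap -> [10, 45, 54, 15, 25]
  15 <= 25: swap -> [10, 15, 54, 45, 25]
Place pivot at 2: [10, 15, 25, 45, 54]

Partitioned: [10, 15, 25, 45, 54]


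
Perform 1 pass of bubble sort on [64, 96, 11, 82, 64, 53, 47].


Initial: [64, 96, 11, 82, 64, 53, 47]
Pass 1: [64, 11, 82, 64, 53, 47, 96] (5 swaps)

After 1 pass: [64, 11, 82, 64, 53, 47, 96]


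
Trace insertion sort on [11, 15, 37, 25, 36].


Initial: [11, 15, 37, 25, 36]
Insert 15: [11, 15, 37, 25, 36]
Insert 37: [11, 15, 37, 25, 36]
Insert 25: [11, 15, 25, 37, 36]
Insert 36: [11, 15, 25, 36, 37]

Sorted: [11, 15, 25, 36, 37]


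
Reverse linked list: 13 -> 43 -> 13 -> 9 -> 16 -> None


Step 1: curr=13, set curr.next=prev(None) | reversed so far: 13
Step 2: curr=43, set curr.next=prev(13) | reversed so far: 43 -> 13
Step 3: curr=13, set curr.next=prev(43) | reversed so far: 13 -> 43 -> 13
Step 4: curr=9, set curr.next=prev(13) | reversed so far: 9 -> 13 -> 43 -> 13
Step 5: curr=16, set curr.next=prev(9) | reversed so far: 16 -> 9 -> 13 -> 43 -> 13

16 -> 9 -> 13 -> 43 -> 13 -> None


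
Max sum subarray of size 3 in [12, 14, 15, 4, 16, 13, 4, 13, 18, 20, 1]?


[0:3]: 41
[1:4]: 33
[2:5]: 35
[3:6]: 33
[4:7]: 33
[5:8]: 30
[6:9]: 35
[7:10]: 51
[8:11]: 39

Max: 51 at [7:10]


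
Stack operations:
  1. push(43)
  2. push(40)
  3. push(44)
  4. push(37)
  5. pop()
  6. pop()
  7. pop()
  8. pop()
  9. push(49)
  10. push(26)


push(43) -> [43]
push(40) -> [43, 40]
push(44) -> [43, 40, 44]
push(37) -> [43, 40, 44, 37]
pop()->37, [43, 40, 44]
pop()->44, [43, 40]
pop()->40, [43]
pop()->43, []
push(49) -> [49]
push(26) -> [49, 26]

Final stack: [49, 26]


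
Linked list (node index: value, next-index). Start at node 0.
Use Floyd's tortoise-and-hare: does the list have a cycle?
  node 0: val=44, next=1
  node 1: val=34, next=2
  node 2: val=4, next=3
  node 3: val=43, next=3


Floyd's tortoise (slow, +1) and hare (fast, +2):
  init: slow=0, fast=0
  step 1: slow=1, fast=2
  step 2: slow=2, fast=3
  step 3: slow=3, fast=3
  slow == fast at node 3: cycle detected

Cycle: yes


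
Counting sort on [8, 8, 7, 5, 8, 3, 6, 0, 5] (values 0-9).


Input: [8, 8, 7, 5, 8, 3, 6, 0, 5]
Counts: [1, 0, 0, 1, 0, 2, 1, 1, 3, 0]

Sorted: [0, 3, 5, 5, 6, 7, 8, 8, 8]


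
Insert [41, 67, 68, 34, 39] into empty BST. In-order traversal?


Insert 41: root
Insert 67: R from 41
Insert 68: R from 41 -> R from 67
Insert 34: L from 41
Insert 39: L from 41 -> R from 34

In-order: [34, 39, 41, 67, 68]


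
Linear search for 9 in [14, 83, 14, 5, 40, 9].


i=0: 14!=9
i=1: 83!=9
i=2: 14!=9
i=3: 5!=9
i=4: 40!=9
i=5: 9==9 found!

Found at 5, 6 comps


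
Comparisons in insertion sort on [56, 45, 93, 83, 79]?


Algorithm: insertion sort
Input: [56, 45, 93, 83, 79]
Sorted: [45, 56, 79, 83, 93]

7


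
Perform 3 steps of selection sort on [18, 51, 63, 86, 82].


Initial: [18, 51, 63, 86, 82]
Step 1: min=18 at 0
  Swap: [18, 51, 63, 86, 82]
Step 2: min=51 at 1
  Swap: [18, 51, 63, 86, 82]
Step 3: min=63 at 2
  Swap: [18, 51, 63, 86, 82]

After 3 steps: [18, 51, 63, 86, 82]


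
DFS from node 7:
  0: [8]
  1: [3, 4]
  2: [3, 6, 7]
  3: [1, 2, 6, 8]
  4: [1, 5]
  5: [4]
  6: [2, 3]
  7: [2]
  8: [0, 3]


Visit 7, push [2]
Visit 2, push [6, 3]
Visit 3, push [8, 6, 1]
Visit 1, push [4]
Visit 4, push [5]
Visit 5, push []
Visit 6, push []
Visit 8, push [0]
Visit 0, push []

DFS order: [7, 2, 3, 1, 4, 5, 6, 8, 0]


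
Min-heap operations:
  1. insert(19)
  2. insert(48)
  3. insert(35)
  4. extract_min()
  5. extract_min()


insert(19) -> [19]
insert(48) -> [19, 48]
insert(35) -> [19, 48, 35]
extract_min()->19, [35, 48]
extract_min()->35, [48]

Final heap: [48]


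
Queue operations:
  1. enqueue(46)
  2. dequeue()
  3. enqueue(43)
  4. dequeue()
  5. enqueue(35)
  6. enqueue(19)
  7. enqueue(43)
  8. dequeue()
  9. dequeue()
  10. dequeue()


enqueue(46) -> [46]
dequeue()->46, []
enqueue(43) -> [43]
dequeue()->43, []
enqueue(35) -> [35]
enqueue(19) -> [35, 19]
enqueue(43) -> [35, 19, 43]
dequeue()->35, [19, 43]
dequeue()->19, [43]
dequeue()->43, []

Final queue: []


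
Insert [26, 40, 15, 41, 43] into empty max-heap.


Insert 26: [26]
Insert 40: [40, 26]
Insert 15: [40, 26, 15]
Insert 41: [41, 40, 15, 26]
Insert 43: [43, 41, 15, 26, 40]

Final heap: [43, 41, 15, 26, 40]


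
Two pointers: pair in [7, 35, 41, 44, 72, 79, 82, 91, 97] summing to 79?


lo=0(7)+hi=8(97)=104
lo=0(7)+hi=7(91)=98
lo=0(7)+hi=6(82)=89
lo=0(7)+hi=5(79)=86
lo=0(7)+hi=4(72)=79

Yes: 7+72=79


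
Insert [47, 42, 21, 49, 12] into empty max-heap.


Insert 47: [47]
Insert 42: [47, 42]
Insert 21: [47, 42, 21]
Insert 49: [49, 47, 21, 42]
Insert 12: [49, 47, 21, 42, 12]

Final heap: [49, 47, 21, 42, 12]


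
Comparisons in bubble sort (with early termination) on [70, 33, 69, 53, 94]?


Algorithm: bubble sort (with early termination)
Input: [70, 33, 69, 53, 94]
Sorted: [33, 53, 69, 70, 94]

9


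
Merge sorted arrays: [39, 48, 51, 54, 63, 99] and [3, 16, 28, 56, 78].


Take 3 from B
Take 16 from B
Take 28 from B
Take 39 from A
Take 48 from A
Take 51 from A
Take 54 from A
Take 56 from B
Take 63 from A
Take 78 from B

Merged: [3, 16, 28, 39, 48, 51, 54, 56, 63, 78, 99]


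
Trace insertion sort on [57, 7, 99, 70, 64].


Initial: [57, 7, 99, 70, 64]
Insert 7: [7, 57, 99, 70, 64]
Insert 99: [7, 57, 99, 70, 64]
Insert 70: [7, 57, 70, 99, 64]
Insert 64: [7, 57, 64, 70, 99]

Sorted: [7, 57, 64, 70, 99]


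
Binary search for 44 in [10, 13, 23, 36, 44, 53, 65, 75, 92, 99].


Step 1: lo=0, hi=9, mid=4, val=44

Found at index 4


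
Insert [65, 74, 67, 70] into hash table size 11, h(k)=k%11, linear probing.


Insert 65: h=10 -> slot 10
Insert 74: h=8 -> slot 8
Insert 67: h=1 -> slot 1
Insert 70: h=4 -> slot 4

Table: [None, 67, None, None, 70, None, None, None, 74, None, 65]


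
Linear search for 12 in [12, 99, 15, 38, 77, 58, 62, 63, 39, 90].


i=0: 12==12 found!

Found at 0, 1 comps


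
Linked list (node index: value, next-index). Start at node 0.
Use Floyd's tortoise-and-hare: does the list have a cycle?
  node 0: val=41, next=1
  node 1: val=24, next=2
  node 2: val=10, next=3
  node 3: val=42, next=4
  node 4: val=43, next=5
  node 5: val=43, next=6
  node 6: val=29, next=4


Floyd's tortoise (slow, +1) and hare (fast, +2):
  init: slow=0, fast=0
  step 1: slow=1, fast=2
  step 2: slow=2, fast=4
  step 3: slow=3, fast=6
  step 4: slow=4, fast=5
  step 5: slow=5, fast=4
  step 6: slow=6, fast=6
  slow == fast at node 6: cycle detected

Cycle: yes


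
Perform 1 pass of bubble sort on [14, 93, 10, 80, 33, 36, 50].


Initial: [14, 93, 10, 80, 33, 36, 50]
Pass 1: [14, 10, 80, 33, 36, 50, 93] (5 swaps)

After 1 pass: [14, 10, 80, 33, 36, 50, 93]


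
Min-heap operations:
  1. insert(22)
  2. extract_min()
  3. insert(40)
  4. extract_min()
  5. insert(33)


insert(22) -> [22]
extract_min()->22, []
insert(40) -> [40]
extract_min()->40, []
insert(33) -> [33]

Final heap: [33]


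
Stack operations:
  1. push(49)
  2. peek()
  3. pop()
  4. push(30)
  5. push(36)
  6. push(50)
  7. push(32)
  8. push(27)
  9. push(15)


push(49) -> [49]
peek()->49
pop()->49, []
push(30) -> [30]
push(36) -> [30, 36]
push(50) -> [30, 36, 50]
push(32) -> [30, 36, 50, 32]
push(27) -> [30, 36, 50, 32, 27]
push(15) -> [30, 36, 50, 32, 27, 15]

Final stack: [30, 36, 50, 32, 27, 15]


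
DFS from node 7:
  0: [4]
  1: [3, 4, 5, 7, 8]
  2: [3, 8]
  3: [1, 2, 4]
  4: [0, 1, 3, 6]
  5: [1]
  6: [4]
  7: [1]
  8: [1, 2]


Visit 7, push [1]
Visit 1, push [8, 5, 4, 3]
Visit 3, push [4, 2]
Visit 2, push [8]
Visit 8, push []
Visit 4, push [6, 0]
Visit 0, push []
Visit 6, push []
Visit 5, push []

DFS order: [7, 1, 3, 2, 8, 4, 0, 6, 5]


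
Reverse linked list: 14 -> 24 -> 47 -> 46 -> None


Step 1: curr=14, set curr.next=prev(None) | reversed so far: 14
Step 2: curr=24, set curr.next=prev(14) | reversed so far: 24 -> 14
Step 3: curr=47, set curr.next=prev(24) | reversed so far: 47 -> 24 -> 14
Step 4: curr=46, set curr.next=prev(47) | reversed so far: 46 -> 47 -> 24 -> 14

46 -> 47 -> 24 -> 14 -> None


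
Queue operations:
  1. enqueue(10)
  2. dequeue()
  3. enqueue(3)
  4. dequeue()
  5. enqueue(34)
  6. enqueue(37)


enqueue(10) -> [10]
dequeue()->10, []
enqueue(3) -> [3]
dequeue()->3, []
enqueue(34) -> [34]
enqueue(37) -> [34, 37]

Final queue: [34, 37]
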